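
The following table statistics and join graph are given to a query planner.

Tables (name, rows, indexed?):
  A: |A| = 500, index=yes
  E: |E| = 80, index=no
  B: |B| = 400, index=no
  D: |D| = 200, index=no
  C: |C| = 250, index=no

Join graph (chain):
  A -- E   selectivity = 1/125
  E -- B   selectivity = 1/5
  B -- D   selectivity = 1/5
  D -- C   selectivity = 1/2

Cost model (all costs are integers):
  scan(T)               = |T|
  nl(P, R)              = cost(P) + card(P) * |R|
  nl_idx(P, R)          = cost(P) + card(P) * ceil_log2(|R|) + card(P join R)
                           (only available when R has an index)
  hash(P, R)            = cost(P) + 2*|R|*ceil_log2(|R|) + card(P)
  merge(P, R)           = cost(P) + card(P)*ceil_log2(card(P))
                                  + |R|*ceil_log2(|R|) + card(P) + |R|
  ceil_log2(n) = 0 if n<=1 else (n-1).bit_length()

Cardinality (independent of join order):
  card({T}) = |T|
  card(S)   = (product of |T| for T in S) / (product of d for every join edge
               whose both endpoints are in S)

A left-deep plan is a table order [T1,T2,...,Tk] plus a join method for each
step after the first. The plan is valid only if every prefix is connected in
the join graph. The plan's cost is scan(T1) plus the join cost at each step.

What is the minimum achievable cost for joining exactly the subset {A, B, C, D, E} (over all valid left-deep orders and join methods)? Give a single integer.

1065120

Selinger DP over subsets of {A,B,C,D,E}:
  {A}: scan cost=500, card=500
  {E}: scan cost=80, card=80
  {B}: scan cost=400, card=400
  {D}: scan cost=200, card=200
  {C}: scan cost=250, card=250
  {AE}: card=320; try (A,nl_idx)→1120, (E,hash)→2120, (A,merge)→5720, (E,merge)→6140, (A,hash)→9160, (A,nl)→40080 …(+1); best=1120 via (A,nl_idx)
  {BE}: card=6400; try (E,hash)→1920, (B,merge)→4720, (E,merge)→5040, (B,hash)→7360, (B,nl)→32080, (E,nl)→32400; best=1920 via (E,hash)
  {BD}: card=16000; try (D,hash)→4000, (B,merge)→6000, (D,merge)→6200, (B,hash)→7600, (B,nl)→80200, (D,nl)→80400; best=4000 via (D,hash)
  {CD}: card=25000; try (D,hash)→3700, (C,merge)→4250, (D,merge)→4300, (C,hash)→4400, (C,nl)→50200, (D,nl)→50250; best=3700 via (D,hash)
  {ABE}: card=25600; try (B,merge)→8320, (B,hash)→8640, (A,hash)→17320, (A,nl_idx)→85120, (A,merge)→96520, (B,nl)→129120 …(+1); best=8320 via (B,merge)
  {BDE}: card=256000; try (D,hash)→11520, (E,hash)→21120, (D,merge)→93320, (E,merge)→244640, (D,nl)→1281920, (E,nl)→1284000; best=11520 via (D,hash)
  {BCD}: card=2000000; try (C,hash)→24000, (B,hash)→35900, (C,merge)→246250, (B,merge)→407700, (C,nl)→4004000, (B,nl)→10003700; best=24000 via (C,hash)
  {ABDE}: card=1024000; try (D,hash)→37120, (A,hash)→276520, (D,merge)→419720, (A,nl_idx)→3339520, (A,merge)→4880520, (D,nl)→5128320 …(+1); best=37120 via (D,hash)
  {BCDE}: card=32000000; try (C,hash)→271520, (E,hash)→2025120, (C,merge)→4877770, (E,merge)→44024640, (C,nl)→64011520, (E,nl)→160024000; best=271520 via (C,hash)
  {ABCDE}: card=128000000; try (C,hash)→1065120, (C,merge)→21543370, (A,hash)→32280520, (C,nl)→256037120, (A,nl_idx)→416271520, (A,merge)→832276520 …(+1); best=1065120 via (C,hash)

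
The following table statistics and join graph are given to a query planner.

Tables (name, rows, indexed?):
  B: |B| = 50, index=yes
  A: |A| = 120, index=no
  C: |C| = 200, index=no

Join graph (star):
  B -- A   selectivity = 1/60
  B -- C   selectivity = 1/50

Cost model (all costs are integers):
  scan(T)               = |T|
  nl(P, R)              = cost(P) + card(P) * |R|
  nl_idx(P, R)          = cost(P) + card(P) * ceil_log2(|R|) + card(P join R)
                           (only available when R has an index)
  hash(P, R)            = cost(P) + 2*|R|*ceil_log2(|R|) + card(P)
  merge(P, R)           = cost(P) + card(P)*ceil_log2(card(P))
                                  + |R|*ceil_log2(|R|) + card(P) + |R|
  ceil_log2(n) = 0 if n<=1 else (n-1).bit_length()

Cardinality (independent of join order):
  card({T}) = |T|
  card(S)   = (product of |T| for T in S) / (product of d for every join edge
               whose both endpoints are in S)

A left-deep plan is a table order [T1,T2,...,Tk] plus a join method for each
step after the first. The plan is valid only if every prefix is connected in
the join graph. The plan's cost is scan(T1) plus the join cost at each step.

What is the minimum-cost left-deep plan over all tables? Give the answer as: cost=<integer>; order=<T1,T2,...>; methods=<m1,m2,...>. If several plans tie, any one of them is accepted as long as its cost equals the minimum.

cost=2880; order=C,B,A; methods=hash,hash

Selinger DP (subsets sized 1..n):
  {B}: scan cost=50, card=50
  {A}: scan cost=120, card=120
  {C}: scan cost=200, card=200
  {AB}: card=100; try (B,hash)→840, (B,nl_idx)→940, (A,merge)→1360, (B,merge)→1430, (A,hash)→1780, (A,nl)→6050 …(+1); best=840 via (B,hash)
  {BC}: card=200; try (B,hash)→1000, (B,nl_idx)→1600, (C,merge)→2200, (B,merge)→2350, (C,hash)→3300, (C,nl)→10050 …(+1); best=1000 via (B,hash)
  {ABC}: card=400; try (A,hash)→2880, (C,merge)→3440, (A,merge)→3760, (C,hash)→4140, (C,nl)→20840, (A,nl)→25000; best=2880 via (A,hash)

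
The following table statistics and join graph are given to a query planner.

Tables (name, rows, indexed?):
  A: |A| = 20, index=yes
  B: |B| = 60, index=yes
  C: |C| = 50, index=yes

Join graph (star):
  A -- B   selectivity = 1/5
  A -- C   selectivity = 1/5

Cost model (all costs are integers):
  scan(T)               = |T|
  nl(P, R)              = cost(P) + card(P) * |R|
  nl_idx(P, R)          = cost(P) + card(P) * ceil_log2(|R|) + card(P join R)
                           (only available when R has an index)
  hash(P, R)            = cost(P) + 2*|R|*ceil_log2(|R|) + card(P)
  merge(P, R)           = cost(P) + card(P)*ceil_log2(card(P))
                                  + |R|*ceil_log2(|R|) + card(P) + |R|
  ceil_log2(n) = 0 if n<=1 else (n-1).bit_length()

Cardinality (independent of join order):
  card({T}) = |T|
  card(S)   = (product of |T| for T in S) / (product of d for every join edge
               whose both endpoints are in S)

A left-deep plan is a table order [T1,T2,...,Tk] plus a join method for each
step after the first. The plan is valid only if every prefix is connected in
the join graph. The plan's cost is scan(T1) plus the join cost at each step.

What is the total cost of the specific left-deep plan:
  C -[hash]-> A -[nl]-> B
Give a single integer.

12300

step 1: scan C: cost=50, card=50
step 2: join A via hash
    card(P join A) = 50*20/(5) = 200
    cost = 50 + 2*20*5 + 50 = 300
step 3: join B via nl
    card(P join B) = 200*60/(5) = 2400
    cost = 300 + 200*60 = 12300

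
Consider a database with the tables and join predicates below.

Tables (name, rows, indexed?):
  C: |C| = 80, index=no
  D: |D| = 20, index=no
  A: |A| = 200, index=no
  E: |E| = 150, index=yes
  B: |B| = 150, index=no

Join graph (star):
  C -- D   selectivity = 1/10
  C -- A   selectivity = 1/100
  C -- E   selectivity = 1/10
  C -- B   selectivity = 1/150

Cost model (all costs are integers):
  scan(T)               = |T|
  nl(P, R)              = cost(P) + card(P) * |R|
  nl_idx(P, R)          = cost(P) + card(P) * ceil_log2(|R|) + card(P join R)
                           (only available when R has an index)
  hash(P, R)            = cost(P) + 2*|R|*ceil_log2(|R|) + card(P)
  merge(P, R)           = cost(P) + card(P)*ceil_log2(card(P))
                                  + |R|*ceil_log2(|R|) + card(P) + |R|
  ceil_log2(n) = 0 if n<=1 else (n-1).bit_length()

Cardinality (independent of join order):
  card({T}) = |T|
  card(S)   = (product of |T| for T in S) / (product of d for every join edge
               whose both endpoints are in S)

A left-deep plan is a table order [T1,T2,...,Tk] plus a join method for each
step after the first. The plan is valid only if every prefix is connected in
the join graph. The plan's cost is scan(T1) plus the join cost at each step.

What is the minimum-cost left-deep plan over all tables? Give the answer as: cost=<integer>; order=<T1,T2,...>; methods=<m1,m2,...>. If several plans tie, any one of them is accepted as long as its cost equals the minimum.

Selinger DP (subsets sized 1..n):
  {C}: scan cost=80, card=80
  {D}: scan cost=20, card=20
  {A}: scan cost=200, card=200
  {E}: scan cost=150, card=150
  {B}: scan cost=150, card=150
  {CD}: card=160; try (D,hash)→360, (C,merge)→780, (D,merge)→840, (C,hash)→1160, (C,nl)→1620, (D,nl)→1680; best=360 via (D,hash)
  {AC}: card=160; try (C,hash)→1520, (A,merge)→2520, (C,merge)→2640, (A,hash)→3360, (A,nl)→16080, (C,nl)→16200; best=1520 via (C,hash)
  {CE}: card=1200; try (C,hash)→1420, (E,nl_idx)→1920, (E,merge)→2070, (C,merge)→2140, (E,hash)→2560, (E,nl)→12080 …(+1); best=1420 via (C,hash)
  {BC}: card=80; try (C,hash)→1420, (B,merge)→2070, (C,merge)→2140, (B,hash)→2560, (B,nl)→12080, (C,nl)→12150; best=1420 via (C,hash)
  {ACD}: card=320; try (D,hash)→1880, (D,merge)→3080, (A,merge)→3600, (A,hash)→3720, (D,nl)→4720, (A,nl)→32360; best=1880 via (D,hash)
  {CDE}: card=2400; try (D,hash)→2820, (E,hash)→2920, (E,merge)→3150, (E,nl_idx)→4040, (D,merge)→15940, (E,nl)→24360 …(+1); best=2820 via (D,hash)
  {BCD}: card=160; try (D,hash)→1700, (D,merge)→2180, (B,hash)→2920, (D,nl)→3020, (B,merge)→3150, (B,nl)→24360; best=1700 via (D,hash)
  {ACE}: card=2400; try (E,hash)→4080, (E,merge)→4310, (E,nl_idx)→5200, (A,hash)→5820, (A,merge)→17620, (E,nl)→25520 …(+1); best=4080 via (E,hash)
  {ABC}: card=160; try (A,merge)→3860, (B,hash)→4080, (B,merge)→4310, (A,hash)→4700, (A,nl)→17420, (B,nl)→25520; best=3860 via (A,merge)
  {BCE}: card=1200; try (E,nl_idx)→3260, (E,merge)→3410, (E,hash)→3900, (B,hash)→5020, (E,nl)→13420, (B,merge)→17170 …(+1); best=3260 via (E,nl_idx)
  {ACDE}: card=4800; try (E,hash)→4600, (E,merge)→6430, (D,hash)→6680, (A,hash)→8420, (E,nl_idx)→9240, (D,merge)→35400 …(+4); best=4600 via (E,hash)
  {ABCD}: card=320; try (D,hash)→4220, (B,hash)→4600, (A,merge)→4940, (A,hash)→5060, (D,merge)→5420, (B,merge)→6430 …(+3); best=4220 via (D,hash)
  {BCDE}: card=2400; try (E,hash)→4260, (E,merge)→4490, (D,hash)→4660, (E,nl_idx)→5380, (B,hash)→7620, (D,merge)→17780 …(+4); best=4260 via (E,hash)
  {ABCE}: card=2400; try (E,hash)→6420, (E,merge)→6650, (E,nl_idx)→7540, (A,hash)→7660, (B,hash)→8880, (A,merge)→19460 …(+4); best=6420 via (E,hash)
  {ABCDE}: card=4800; try (E,hash)→6940, (E,merge)→8770, (D,hash)→9020, (A,hash)→9860, (E,nl_idx)→11580, (B,hash)→11800 …(+7); best=6940 via (E,hash)

cost=6940; order=B,C,A,D,E; methods=hash,merge,hash,hash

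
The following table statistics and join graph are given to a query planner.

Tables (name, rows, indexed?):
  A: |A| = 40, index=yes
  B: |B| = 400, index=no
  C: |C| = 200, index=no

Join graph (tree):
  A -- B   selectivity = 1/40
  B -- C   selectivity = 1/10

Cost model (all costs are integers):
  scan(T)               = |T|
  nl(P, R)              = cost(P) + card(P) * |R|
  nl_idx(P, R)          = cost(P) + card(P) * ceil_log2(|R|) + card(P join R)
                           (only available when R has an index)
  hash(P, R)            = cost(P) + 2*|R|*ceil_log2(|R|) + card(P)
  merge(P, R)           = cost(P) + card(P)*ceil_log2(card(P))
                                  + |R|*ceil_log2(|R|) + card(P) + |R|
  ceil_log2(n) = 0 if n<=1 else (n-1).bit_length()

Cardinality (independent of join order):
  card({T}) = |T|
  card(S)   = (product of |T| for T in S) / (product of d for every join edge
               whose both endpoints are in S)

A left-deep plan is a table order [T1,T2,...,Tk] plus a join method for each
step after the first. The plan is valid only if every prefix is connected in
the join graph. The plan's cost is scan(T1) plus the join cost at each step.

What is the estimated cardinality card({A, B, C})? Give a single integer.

Tables in S: A(40), B(400), C(200)
Edges inside S: A-B(d=40), B-C(d=10)
numerator = 40 * 400 * 200 = 3200000
denominator = 40 * 10 = 400
card(S) = 3200000 / 400 = 8000

8000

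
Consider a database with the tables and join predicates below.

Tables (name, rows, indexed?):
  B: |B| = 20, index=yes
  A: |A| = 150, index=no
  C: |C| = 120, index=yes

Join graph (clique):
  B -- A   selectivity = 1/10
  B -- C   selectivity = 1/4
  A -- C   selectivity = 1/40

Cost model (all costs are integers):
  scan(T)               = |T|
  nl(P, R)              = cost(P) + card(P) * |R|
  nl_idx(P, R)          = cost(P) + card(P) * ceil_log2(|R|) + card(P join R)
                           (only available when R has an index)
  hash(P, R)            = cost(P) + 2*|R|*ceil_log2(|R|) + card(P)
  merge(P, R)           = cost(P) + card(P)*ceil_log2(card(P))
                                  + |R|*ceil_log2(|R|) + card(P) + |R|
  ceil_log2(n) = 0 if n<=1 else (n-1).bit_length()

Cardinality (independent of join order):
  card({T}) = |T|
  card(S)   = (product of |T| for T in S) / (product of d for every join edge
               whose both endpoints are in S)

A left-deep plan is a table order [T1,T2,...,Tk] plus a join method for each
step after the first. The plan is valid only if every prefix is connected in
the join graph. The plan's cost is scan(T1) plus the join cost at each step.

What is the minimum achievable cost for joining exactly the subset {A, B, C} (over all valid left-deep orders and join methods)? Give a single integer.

Selinger DP over subsets of {A,B,C}:
  {B}: scan cost=20, card=20
  {A}: scan cost=150, card=150
  {C}: scan cost=120, card=120
  {AB}: card=300; try (B,hash)→500, (B,nl_idx)→1200, (A,merge)→1490, (B,merge)→1620, (A,hash)→2440, (A,nl)→3020 …(+1); best=500 via (B,hash)
  {BC}: card=600; try (B,hash)→440, (C,nl_idx)→760, (C,merge)→1100, (B,merge)→1200, (B,nl_idx)→1320, (C,hash)→1720 …(+2); best=440 via (B,hash)
  {AC}: card=450; try (C,nl_idx)→1650, (C,hash)→1980, (A,merge)→2430, (C,merge)→2460, (A,hash)→2640, (A,nl)→18120 …(+1); best=1650 via (C,nl_idx)
  {ABC}: card=225; try (B,hash)→2300, (C,hash)→2480, (C,nl_idx)→2825, (A,hash)→3440, (B,nl_idx)→4125, (C,merge)→4460 …(+5); best=2300 via (B,hash)

2300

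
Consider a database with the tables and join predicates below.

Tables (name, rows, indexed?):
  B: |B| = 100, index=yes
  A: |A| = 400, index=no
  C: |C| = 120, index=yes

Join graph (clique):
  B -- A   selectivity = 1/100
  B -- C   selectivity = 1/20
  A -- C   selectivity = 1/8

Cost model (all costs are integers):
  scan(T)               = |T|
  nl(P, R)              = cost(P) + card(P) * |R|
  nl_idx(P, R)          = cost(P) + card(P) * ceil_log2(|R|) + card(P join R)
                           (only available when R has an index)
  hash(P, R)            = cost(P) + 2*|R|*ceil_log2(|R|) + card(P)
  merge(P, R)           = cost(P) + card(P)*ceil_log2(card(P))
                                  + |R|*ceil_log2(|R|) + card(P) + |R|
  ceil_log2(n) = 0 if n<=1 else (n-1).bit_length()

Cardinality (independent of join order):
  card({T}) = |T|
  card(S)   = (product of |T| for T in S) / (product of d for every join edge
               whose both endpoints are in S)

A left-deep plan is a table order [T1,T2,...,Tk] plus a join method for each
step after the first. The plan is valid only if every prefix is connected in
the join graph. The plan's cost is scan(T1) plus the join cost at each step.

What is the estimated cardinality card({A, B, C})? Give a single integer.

300

Tables in S: A(400), B(100), C(120)
Edges inside S: B-A(d=100), B-C(d=20), A-C(d=8)
numerator = 400 * 100 * 120 = 4800000
denominator = 100 * 20 * 8 = 16000
card(S) = 4800000 / 16000 = 300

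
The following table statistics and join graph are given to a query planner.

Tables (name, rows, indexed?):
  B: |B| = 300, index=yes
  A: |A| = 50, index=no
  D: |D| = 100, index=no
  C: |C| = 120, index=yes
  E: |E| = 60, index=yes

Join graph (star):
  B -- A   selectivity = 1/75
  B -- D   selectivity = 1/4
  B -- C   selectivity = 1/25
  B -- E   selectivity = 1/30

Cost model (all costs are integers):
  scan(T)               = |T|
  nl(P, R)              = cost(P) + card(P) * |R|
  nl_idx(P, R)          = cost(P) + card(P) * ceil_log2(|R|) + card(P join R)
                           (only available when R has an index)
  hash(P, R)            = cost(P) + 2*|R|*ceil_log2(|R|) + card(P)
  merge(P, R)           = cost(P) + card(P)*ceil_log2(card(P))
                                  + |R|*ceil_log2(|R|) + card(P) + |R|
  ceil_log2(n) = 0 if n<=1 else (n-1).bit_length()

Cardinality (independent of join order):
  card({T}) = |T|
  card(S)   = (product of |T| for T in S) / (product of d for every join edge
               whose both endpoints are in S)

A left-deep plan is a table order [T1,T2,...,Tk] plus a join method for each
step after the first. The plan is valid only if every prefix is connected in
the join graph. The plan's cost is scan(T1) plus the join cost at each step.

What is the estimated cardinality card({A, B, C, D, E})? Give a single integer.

48000

Tables in S: A(50), B(300), C(120), D(100), E(60)
Edges inside S: B-A(d=75), B-D(d=4), B-C(d=25), B-E(d=30)
numerator = 50 * 300 * 120 * 100 * 60 = 10800000000
denominator = 75 * 4 * 25 * 30 = 225000
card(S) = 10800000000 / 225000 = 48000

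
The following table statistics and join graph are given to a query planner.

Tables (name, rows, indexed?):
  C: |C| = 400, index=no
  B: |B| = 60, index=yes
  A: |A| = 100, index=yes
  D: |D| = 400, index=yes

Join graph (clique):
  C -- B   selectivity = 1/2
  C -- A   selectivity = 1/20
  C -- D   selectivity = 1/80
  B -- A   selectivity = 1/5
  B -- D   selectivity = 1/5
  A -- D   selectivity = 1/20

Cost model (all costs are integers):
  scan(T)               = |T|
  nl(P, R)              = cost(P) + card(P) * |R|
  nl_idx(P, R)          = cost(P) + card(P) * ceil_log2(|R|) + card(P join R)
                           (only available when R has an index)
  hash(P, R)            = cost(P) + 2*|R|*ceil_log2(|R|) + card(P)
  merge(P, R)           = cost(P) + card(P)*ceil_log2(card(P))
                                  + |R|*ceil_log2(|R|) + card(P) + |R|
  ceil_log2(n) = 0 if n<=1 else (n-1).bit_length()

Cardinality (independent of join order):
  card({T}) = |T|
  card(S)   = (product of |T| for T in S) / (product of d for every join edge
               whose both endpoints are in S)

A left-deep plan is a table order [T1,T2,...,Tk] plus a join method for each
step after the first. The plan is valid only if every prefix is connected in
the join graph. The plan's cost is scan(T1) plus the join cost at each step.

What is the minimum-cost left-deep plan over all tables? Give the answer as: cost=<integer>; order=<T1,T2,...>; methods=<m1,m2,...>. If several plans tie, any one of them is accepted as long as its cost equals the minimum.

Selinger DP (subsets sized 1..n):
  {C}: scan cost=400, card=400
  {B}: scan cost=60, card=60
  {A}: scan cost=100, card=100
  {D}: scan cost=400, card=400
  {BC}: card=12000; try (B,hash)→1520, (C,merge)→4480, (B,merge)→4820, (C,hash)→7320, (B,nl_idx)→14800, (C,nl)→24060 …(+1); best=1520 via (B,hash)
  {AC}: card=2000; try (A,hash)→2200, (C,merge)→4900, (A,merge)→5200, (A,nl_idx)→5200, (C,hash)→7400, (C,nl)→40100 …(+1); best=2200 via (A,hash)
  {CD}: card=2000; try (D,nl_idx)→6000, (D,hash)→8000, (C,hash)→8000, (D,merge)→8400, (C,merge)→8400, (D,nl)→160400 …(+1); best=6000 via (D,nl_idx)
  {AB}: card=1200; try (B,hash)→920, (A,merge)→1280, (B,merge)→1320, (A,hash)→1520, (A,nl_idx)→1680, (B,nl_idx)→1900 …(+2); best=920 via (B,hash)
  {BD}: card=4800; try (B,hash)→1520, (D,merge)→4480, (B,merge)→4820, (D,nl_idx)→5400, (D,hash)→7320, (B,nl_idx)→7600 …(+2); best=1520 via (B,hash)
  {AD}: card=2000; try (A,hash)→2200, (D,nl_idx)→3000, (D,merge)→4900, (A,merge)→5200, (A,nl_idx)→5200, (D,hash)→7400 …(+2); best=2200 via (A,hash)
  {ABC}: card=12000; try (B,hash)→4920, (C,hash)→9320, (A,hash)→14920, (C,merge)→19320, (B,nl_idx)→26200, (B,merge)→26620 …(+5); best=4920 via (B,hash)
  {BCD}: card=12000; try (B,hash)→8720, (C,hash)→13520, (D,hash)→20720, (B,nl_idx)→30000, (B,merge)→30420, (C,merge)→72720 …(+5); best=8720 via (B,hash)
  {ACD}: card=500; try (A,hash)→9400, (D,hash)→11400, (C,hash)→11400, (A,nl_idx)→20500, (D,nl_idx)→20700, (D,merge)→30200 …(+5); best=9400 via (A,hash)
  {ABD}: card=4800; try (B,hash)→4920, (A,hash)→7720, (D,hash)→9320, (D,nl_idx)→16520, (B,nl_idx)→19000, (D,merge)→19320 …(+6); best=4920 via (B,hash)
  {ABCD}: card=600; try (B,hash)→10620, (B,nl_idx)→13000, (B,merge)→14820, (C,hash)→16920, (A,hash)→22120, (D,hash)→24120 …(+9); best=10620 via (B,hash)

cost=10620; order=C,D,A,B; methods=nl_idx,hash,hash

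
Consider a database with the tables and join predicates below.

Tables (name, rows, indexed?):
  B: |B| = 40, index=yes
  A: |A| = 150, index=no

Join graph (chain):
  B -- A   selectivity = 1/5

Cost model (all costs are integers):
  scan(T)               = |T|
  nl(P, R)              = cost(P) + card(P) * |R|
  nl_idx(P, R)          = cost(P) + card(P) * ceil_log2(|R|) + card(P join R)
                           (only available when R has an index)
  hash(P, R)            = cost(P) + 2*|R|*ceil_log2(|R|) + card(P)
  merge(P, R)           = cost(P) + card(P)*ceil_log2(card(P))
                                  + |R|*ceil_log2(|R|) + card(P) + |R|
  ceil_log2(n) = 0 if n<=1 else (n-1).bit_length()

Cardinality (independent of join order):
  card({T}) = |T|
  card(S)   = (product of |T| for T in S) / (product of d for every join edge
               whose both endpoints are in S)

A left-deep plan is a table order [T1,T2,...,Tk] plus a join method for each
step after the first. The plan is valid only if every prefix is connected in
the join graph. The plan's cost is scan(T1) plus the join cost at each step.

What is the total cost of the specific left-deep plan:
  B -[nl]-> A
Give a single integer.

6040

step 1: scan B: cost=40, card=40
step 2: join A via nl
    card(P join A) = 40*150/(5) = 1200
    cost = 40 + 40*150 = 6040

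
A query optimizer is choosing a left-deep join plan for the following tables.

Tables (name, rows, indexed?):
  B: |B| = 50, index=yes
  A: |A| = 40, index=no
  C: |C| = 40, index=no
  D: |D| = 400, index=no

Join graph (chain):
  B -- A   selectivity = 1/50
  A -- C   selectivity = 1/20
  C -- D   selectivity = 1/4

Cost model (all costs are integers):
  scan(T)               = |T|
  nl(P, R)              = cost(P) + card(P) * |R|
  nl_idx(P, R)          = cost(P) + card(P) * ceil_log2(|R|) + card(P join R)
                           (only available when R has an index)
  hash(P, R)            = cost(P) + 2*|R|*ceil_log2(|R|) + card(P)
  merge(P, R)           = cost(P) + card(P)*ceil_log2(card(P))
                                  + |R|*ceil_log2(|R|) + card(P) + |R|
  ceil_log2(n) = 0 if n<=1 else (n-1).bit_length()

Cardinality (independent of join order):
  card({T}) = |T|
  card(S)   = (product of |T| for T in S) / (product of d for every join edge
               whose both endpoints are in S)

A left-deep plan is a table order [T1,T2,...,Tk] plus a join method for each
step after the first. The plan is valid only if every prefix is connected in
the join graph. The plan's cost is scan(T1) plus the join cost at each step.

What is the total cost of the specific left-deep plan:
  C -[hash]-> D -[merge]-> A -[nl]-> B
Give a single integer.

step 1: scan C: cost=40, card=40
step 2: join D via hash
    card(P join D) = 40*400/(4) = 4000
    cost = 40 + 2*400*9 + 40 = 7280
step 3: join A via merge
    card(P join A) = 4000*40/(20) = 8000
    cost = 7280 + 4000*12 + 40*6 + 4000 + 40 = 59560
step 4: join B via nl
    card(P join B) = 8000*50/(50) = 8000
    cost = 59560 + 8000*50 = 459560

459560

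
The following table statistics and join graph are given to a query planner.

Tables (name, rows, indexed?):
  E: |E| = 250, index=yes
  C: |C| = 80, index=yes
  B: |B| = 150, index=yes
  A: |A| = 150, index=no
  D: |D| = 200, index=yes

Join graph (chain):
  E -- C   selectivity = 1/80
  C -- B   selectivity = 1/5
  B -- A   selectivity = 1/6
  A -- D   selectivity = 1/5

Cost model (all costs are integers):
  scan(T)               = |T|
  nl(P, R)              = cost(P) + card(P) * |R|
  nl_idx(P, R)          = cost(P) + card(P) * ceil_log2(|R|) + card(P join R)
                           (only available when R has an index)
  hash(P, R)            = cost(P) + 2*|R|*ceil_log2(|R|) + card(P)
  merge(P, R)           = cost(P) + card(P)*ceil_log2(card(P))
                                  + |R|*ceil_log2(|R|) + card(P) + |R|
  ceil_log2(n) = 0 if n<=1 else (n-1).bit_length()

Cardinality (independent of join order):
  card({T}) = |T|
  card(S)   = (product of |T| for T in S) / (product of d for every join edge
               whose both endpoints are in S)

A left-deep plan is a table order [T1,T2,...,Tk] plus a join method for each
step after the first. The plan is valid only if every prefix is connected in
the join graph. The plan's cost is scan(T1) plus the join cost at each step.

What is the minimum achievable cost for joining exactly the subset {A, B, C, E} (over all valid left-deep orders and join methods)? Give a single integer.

Selinger DP over subsets of {A,B,C,E}:
  {E}: scan cost=250, card=250
  {C}: scan cost=80, card=80
  {B}: scan cost=150, card=150
  {A}: scan cost=150, card=150
  {CE}: card=250; try (E,nl_idx)→970, (C,hash)→1620, (C,nl_idx)→2250, (E,merge)→2970, (C,merge)→3140, (E,hash)→4160 …(+2); best=970 via (E,nl_idx)
  {BC}: card=2400; try (C,hash)→1420, (B,merge)→2070, (C,merge)→2140, (B,hash)→2560, (B,nl_idx)→3120, (C,nl_idx)→3600 …(+2); best=1420 via (C,hash)
  {AB}: card=3750; try (B,hash)→2700, (A,hash)→2700, (B,merge)→2850, (A,merge)→2850, (B,nl_idx)→5100, (B,nl)→22650 …(+1); best=2700 via (B,hash)
  {BCE}: card=7500; try (B,hash)→3620, (B,merge)→4570, (E,hash)→7820, (B,nl_idx)→10470, (E,nl_idx)→28120, (E,merge)→34870 …(+2); best=3620 via (B,hash)
  {ABC}: card=60000; try (A,hash)→6220, (C,hash)→7570, (A,merge)→33970, (C,merge)→52090, (C,nl_idx)→88950, (C,nl)→302700 …(+1); best=6220 via (A,hash)
  {ABCE}: card=187500; try (A,hash)→13520, (E,hash)→70220, (A,merge)→109970, (E,nl_idx)→673720, (E,merge)→1028470, (A,nl)→1128620 …(+1); best=13520 via (A,hash)

13520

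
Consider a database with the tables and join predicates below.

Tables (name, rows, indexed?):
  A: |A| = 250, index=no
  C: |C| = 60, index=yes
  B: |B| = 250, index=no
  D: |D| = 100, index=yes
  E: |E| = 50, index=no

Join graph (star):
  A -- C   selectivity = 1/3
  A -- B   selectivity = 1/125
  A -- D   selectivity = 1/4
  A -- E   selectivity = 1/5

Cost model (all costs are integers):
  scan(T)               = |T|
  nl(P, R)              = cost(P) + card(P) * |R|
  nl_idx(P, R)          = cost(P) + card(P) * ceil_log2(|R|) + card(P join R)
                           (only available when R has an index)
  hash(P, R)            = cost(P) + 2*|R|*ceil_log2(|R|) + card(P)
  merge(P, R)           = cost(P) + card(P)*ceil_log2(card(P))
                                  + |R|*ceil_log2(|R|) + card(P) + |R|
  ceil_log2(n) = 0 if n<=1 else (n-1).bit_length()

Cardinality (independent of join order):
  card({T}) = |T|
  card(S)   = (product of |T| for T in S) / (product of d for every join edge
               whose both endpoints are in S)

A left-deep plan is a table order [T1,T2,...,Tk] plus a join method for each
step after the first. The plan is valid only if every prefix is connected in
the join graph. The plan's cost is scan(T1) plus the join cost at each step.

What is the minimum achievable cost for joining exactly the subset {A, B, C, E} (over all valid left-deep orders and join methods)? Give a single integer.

Selinger DP over subsets of {A,B,C,E}:
  {A}: scan cost=250, card=250
  {C}: scan cost=60, card=60
  {B}: scan cost=250, card=250
  {E}: scan cost=50, card=50
  {AC}: card=5000; try (C,hash)→1220, (A,merge)→2730, (C,merge)→2920, (A,hash)→4120, (C,nl_idx)→6750, (A,nl)→15060 …(+1); best=1220 via (C,hash)
  {AB}: card=500; try (B,hash)→4500, (A,hash)→4500, (B,merge)→4750, (A,merge)→4750, (B,nl)→62750, (A,nl)→62750; best=4500 via (B,hash)
  {AE}: card=2500; try (E,hash)→1100, (A,merge)→2650, (E,merge)→2850, (A,hash)→4100, (A,nl)→12550, (E,nl)→12750; best=1100 via (E,hash)
  {ABC}: card=10000; try (C,hash)→5720, (C,merge)→9920, (B,hash)→10220, (C,nl_idx)→17500, (C,nl)→34500, (B,merge)→73470 …(+1); best=5720 via (C,hash)
  {ACE}: card=50000; try (C,hash)→4320, (E,hash)→6820, (C,merge)→34020, (C,nl_idx)→66100, (E,merge)→71570, (C,nl)→151100 …(+1); best=4320 via (C,hash)
  {ABE}: card=5000; try (E,hash)→5600, (B,hash)→7600, (E,merge)→9850, (E,nl)→29500, (B,merge)→35850, (B,nl)→626100; best=5600 via (E,hash)
  {ABCE}: card=100000; try (C,hash)→11320, (E,hash)→16320, (B,hash)→58320, (C,merge)→76020, (C,nl_idx)→135600, (E,merge)→156070 …(+4); best=11320 via (C,hash)

11320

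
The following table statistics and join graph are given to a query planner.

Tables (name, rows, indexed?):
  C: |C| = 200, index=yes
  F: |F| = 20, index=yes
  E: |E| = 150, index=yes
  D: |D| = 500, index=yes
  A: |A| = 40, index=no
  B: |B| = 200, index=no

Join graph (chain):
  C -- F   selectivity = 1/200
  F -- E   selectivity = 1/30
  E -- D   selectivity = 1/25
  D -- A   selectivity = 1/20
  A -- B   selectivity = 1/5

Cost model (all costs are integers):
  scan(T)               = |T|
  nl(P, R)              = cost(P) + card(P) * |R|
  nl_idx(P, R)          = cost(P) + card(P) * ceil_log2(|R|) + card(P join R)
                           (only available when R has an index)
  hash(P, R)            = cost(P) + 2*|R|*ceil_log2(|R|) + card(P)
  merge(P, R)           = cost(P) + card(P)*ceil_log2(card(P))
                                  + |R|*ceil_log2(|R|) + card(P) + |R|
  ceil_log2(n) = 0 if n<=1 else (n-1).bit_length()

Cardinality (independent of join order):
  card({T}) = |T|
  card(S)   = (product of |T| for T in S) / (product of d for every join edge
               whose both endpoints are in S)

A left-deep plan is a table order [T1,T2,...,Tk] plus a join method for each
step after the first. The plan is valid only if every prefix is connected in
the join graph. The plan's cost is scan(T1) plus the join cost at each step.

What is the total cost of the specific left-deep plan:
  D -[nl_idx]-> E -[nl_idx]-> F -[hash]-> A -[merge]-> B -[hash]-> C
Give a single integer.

step 1: scan D: cost=500, card=500
step 2: join E via nl_idx
    card(P join E) = 500*150/(25) = 3000
    cost = 500 + 500*8 + 3000 = 7500
step 3: join F via nl_idx
    card(P join F) = 3000*20/(30) = 2000
    cost = 7500 + 3000*5 + 2000 = 24500
step 4: join A via hash
    card(P join A) = 2000*40/(20) = 4000
    cost = 24500 + 2*40*6 + 2000 = 26980
step 5: join B via merge
    card(P join B) = 4000*200/(5) = 160000
    cost = 26980 + 4000*12 + 200*8 + 4000 + 200 = 80780
step 6: join C via hash
    card(P join C) = 160000*200/(200) = 160000
    cost = 80780 + 2*200*8 + 160000 = 243980

243980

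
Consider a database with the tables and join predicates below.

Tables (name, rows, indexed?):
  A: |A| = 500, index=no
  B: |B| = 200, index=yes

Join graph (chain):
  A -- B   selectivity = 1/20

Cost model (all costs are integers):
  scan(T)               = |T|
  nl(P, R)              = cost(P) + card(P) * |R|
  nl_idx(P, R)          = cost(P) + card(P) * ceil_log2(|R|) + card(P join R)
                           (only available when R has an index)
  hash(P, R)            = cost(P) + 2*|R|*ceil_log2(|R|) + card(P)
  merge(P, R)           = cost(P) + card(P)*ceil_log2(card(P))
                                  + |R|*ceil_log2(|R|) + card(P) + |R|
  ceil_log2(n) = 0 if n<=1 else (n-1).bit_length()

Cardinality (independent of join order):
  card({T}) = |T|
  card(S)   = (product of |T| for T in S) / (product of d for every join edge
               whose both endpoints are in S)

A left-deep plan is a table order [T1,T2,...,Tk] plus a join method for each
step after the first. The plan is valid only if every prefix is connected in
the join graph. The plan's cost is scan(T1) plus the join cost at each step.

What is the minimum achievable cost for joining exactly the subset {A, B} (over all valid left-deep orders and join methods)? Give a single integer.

4200

Selinger DP over subsets of {A,B}:
  {A}: scan cost=500, card=500
  {B}: scan cost=200, card=200
  {AB}: card=5000; try (B,hash)→4200, (A,merge)→7000, (B,merge)→7300, (A,hash)→9400, (B,nl_idx)→9500, (A,nl)→100200 …(+1); best=4200 via (B,hash)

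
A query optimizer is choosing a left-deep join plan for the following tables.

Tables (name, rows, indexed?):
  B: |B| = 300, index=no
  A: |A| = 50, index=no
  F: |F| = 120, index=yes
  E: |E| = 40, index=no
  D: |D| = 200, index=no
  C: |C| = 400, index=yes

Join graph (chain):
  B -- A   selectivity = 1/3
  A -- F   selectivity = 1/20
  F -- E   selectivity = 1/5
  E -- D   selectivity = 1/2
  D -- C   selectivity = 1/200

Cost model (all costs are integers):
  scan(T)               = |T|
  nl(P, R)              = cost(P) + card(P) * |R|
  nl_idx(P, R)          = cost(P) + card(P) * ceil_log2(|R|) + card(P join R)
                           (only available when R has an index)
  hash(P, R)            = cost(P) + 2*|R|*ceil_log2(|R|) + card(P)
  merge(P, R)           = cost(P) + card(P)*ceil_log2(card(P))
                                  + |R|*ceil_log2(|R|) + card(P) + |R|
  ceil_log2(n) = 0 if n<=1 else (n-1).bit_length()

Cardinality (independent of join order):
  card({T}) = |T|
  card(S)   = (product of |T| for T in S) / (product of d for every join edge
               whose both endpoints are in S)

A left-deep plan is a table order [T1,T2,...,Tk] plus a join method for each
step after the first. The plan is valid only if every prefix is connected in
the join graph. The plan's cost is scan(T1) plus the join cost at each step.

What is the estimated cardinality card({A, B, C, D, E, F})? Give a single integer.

Tables in S: A(50), B(300), C(400), D(200), E(40), F(120)
Edges inside S: B-A(d=3), A-F(d=20), F-E(d=5), E-D(d=2), D-C(d=200)
numerator = 50 * 300 * 400 * 200 * 40 * 120 = 5760000000000
denominator = 3 * 20 * 5 * 2 * 200 = 120000
card(S) = 5760000000000 / 120000 = 48000000

48000000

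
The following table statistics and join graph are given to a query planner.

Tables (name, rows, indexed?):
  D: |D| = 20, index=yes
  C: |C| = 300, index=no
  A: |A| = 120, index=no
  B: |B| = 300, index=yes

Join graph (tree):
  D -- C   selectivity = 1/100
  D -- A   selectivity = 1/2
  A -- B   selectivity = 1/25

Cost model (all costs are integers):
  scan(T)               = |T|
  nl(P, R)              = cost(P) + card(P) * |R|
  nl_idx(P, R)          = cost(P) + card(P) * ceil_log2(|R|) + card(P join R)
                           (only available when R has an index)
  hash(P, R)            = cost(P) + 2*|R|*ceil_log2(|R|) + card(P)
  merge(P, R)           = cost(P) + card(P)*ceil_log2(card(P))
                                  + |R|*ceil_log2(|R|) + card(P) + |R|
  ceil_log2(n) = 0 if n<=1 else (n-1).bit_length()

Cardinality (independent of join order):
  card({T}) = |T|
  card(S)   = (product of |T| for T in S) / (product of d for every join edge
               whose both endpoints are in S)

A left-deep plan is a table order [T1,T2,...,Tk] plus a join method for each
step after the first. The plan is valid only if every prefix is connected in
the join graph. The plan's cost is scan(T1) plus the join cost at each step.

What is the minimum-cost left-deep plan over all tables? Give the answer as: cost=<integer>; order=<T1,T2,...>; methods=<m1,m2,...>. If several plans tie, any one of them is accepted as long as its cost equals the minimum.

Selinger DP (subsets sized 1..n):
  {D}: scan cost=20, card=20
  {C}: scan cost=300, card=300
  {A}: scan cost=120, card=120
  {B}: scan cost=300, card=300
  {CD}: card=60; try (D,hash)→800, (D,nl_idx)→1860, (C,merge)→3140, (D,merge)→3420, (C,hash)→5440, (C,nl)→6020 …(+1); best=800 via (D,hash)
  {AD}: card=1200; try (D,hash)→440, (A,merge)→1100, (D,merge)→1200, (A,hash)→1720, (D,nl_idx)→1920, (A,nl)→2420 …(+1); best=440 via (D,hash)
  {AB}: card=1440; try (A,hash)→2280, (B,nl_idx)→2640, (B,merge)→4080, (A,merge)→4260, (B,hash)→5640, (B,nl)→36120 …(+1); best=2280 via (A,hash)
  {ACD}: card=3600; try (A,merge)→2180, (A,hash)→2540, (C,hash)→7040, (A,nl)→8000, (C,merge)→17840, (C,nl)→360440; best=2180 via (A,merge)
  {ABD}: card=14400; try (D,hash)→3920, (B,hash)→7040, (B,merge)→17840, (D,merge)→19680, (D,nl_idx)→23880, (B,nl_idx)→25640 …(+2); best=3920 via (D,hash)
  {ABCD}: card=43200; try (B,hash)→11180, (C,hash)→23720, (B,merge)→51980, (B,nl_idx)→77780, (C,merge)→222920, (B,nl)→1082180 …(+1); best=11180 via (B,hash)

cost=11180; order=C,D,A,B; methods=hash,merge,hash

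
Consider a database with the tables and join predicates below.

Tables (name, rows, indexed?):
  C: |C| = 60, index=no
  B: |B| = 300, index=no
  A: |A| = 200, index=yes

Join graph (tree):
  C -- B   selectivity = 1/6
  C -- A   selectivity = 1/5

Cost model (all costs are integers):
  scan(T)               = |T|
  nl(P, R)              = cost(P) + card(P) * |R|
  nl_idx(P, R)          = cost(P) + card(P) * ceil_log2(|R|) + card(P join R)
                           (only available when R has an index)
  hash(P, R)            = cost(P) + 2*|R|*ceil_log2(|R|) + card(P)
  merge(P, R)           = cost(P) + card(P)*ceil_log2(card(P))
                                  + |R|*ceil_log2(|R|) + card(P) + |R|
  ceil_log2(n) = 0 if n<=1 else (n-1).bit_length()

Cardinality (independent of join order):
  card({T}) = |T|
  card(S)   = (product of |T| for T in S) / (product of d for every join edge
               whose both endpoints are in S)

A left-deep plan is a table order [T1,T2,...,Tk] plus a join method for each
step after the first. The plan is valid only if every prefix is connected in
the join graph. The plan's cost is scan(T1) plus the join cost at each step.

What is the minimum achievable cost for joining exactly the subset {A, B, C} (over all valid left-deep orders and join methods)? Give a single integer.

7520

Selinger DP over subsets of {A,B,C}:
  {C}: scan cost=60, card=60
  {B}: scan cost=300, card=300
  {A}: scan cost=200, card=200
  {BC}: card=3000; try (C,hash)→1320, (B,merge)→3480, (C,merge)→3720, (B,hash)→5520, (B,nl)→18060, (C,nl)→18300; best=1320 via (C,hash)
  {AC}: card=2400; try (C,hash)→1120, (A,merge)→2280, (C,merge)→2420, (A,nl_idx)→2940, (A,hash)→3320, (A,nl)→12060 …(+1); best=1120 via (C,hash)
  {ABC}: card=120000; try (A,hash)→7520, (B,hash)→8920, (B,merge)→35320, (A,merge)→42120, (A,nl_idx)→145320, (A,nl)→601320 …(+1); best=7520 via (A,hash)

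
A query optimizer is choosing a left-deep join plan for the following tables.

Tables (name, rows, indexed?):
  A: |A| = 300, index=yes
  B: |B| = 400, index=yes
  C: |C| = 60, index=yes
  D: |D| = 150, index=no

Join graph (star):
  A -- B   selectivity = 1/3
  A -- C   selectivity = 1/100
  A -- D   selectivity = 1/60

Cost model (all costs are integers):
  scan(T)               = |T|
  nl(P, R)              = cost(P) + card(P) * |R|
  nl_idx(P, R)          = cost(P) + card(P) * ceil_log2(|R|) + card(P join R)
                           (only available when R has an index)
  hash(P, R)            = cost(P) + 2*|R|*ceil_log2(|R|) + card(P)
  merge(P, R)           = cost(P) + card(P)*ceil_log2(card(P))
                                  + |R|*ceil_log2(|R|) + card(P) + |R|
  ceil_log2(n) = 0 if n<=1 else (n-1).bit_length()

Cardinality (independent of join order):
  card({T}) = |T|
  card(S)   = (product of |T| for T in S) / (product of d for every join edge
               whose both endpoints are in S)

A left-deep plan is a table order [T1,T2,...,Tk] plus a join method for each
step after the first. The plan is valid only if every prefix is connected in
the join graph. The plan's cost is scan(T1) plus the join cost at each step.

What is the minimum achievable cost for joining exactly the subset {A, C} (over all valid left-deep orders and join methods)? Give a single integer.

Selinger DP over subsets of {A,C}:
  {A}: scan cost=300, card=300
  {C}: scan cost=60, card=60
  {AC}: card=180; try (A,nl_idx)→780, (C,hash)→1320, (C,nl_idx)→2280, (A,merge)→3480, (C,merge)→3720, (A,hash)→5520 …(+2); best=780 via (A,nl_idx)

780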